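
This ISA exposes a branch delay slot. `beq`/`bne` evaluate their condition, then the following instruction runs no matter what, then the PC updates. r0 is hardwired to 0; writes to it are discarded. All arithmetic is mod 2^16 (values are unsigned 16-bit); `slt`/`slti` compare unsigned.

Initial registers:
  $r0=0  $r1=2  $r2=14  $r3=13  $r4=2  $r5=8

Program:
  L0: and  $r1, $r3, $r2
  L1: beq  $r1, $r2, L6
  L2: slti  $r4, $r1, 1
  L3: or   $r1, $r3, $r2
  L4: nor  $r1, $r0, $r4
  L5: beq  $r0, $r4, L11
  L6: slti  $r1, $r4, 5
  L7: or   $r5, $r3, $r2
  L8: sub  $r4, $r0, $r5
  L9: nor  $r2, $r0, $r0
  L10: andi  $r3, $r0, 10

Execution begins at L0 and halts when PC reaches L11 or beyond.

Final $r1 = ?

  step pc=0: and  $r1, $r3, $r2  regs=(0,12,14,13,2,8)
  step pc=1: beq  $r1, $r2, L6  cond=F  regs=(0,12,14,13,2,8)
  step pc=2: slti  $r4, $r1, 1  regs=(0,12,14,13,0,8)
  step pc=3: or   $r1, $r3, $r2  regs=(0,15,14,13,0,8)
  step pc=4: nor  $r1, $r0, $r4  regs=(0,65535,14,13,0,8)
  step pc=5: beq  $r0, $r4, L11  cond=T  regs=(0,65535,14,13,0,8)
  step pc=6: slti  $r1, $r4, 5  regs=(0,1,14,13,0,8)

1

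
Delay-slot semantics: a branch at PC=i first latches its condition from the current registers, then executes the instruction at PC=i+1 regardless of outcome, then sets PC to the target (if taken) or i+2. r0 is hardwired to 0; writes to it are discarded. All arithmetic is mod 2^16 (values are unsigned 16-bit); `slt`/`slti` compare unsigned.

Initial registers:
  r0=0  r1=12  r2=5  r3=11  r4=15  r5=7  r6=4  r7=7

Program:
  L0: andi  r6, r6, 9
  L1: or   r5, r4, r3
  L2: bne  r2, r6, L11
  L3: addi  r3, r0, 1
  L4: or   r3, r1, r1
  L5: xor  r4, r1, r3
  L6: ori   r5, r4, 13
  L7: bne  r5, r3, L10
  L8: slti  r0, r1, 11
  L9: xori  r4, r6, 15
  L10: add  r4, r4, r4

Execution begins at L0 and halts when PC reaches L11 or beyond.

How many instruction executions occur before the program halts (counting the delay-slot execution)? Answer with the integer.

4

[0] andi  r6, r6, 9  →  {r0:0, r1:12, r2:5, r3:11, r4:15, r5:7, r6:0, r7:7}
[1] or   r5, r4, r3  →  {r0:0, r1:12, r2:5, r3:11, r4:15, r5:15, r6:0, r7:7}
[2] bne  r2, r6, L11  →  {r0:0, r1:12, r2:5, r3:11, r4:15, r5:15, r6:0, r7:7}  ⟨branch taken⟩
[3] addi  r3, r0, 1  →  {r0:0, r1:12, r2:5, r3:1, r4:15, r5:15, r6:0, r7:7}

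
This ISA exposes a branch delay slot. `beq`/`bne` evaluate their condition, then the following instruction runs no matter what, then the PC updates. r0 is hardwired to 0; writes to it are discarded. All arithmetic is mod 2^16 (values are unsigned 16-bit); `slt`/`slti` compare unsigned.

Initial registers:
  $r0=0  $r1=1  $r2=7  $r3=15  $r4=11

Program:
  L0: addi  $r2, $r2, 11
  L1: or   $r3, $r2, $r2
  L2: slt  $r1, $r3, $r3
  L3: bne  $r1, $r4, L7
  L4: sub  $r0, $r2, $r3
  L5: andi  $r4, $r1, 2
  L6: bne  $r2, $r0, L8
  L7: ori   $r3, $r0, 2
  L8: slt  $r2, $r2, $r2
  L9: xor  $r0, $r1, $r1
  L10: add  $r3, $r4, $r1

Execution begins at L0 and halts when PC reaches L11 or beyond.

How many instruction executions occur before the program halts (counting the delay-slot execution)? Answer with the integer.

  step pc=0: addi  $r2, $r2, 11  regs=(0,1,18,15,11)
  step pc=1: or   $r3, $r2, $r2  regs=(0,1,18,18,11)
  step pc=2: slt  $r1, $r3, $r3  regs=(0,0,18,18,11)
  step pc=3: bne  $r1, $r4, L7  cond=T  regs=(0,0,18,18,11)
  step pc=4: sub  $r0, $r2, $r3  regs=(0,0,18,18,11)
  step pc=7: ori   $r3, $r0, 2  regs=(0,0,18,2,11)
  step pc=8: slt  $r2, $r2, $r2  regs=(0,0,0,2,11)
  step pc=9: xor  $r0, $r1, $r1  regs=(0,0,0,2,11)
  step pc=10: add  $r3, $r4, $r1  regs=(0,0,0,11,11)

9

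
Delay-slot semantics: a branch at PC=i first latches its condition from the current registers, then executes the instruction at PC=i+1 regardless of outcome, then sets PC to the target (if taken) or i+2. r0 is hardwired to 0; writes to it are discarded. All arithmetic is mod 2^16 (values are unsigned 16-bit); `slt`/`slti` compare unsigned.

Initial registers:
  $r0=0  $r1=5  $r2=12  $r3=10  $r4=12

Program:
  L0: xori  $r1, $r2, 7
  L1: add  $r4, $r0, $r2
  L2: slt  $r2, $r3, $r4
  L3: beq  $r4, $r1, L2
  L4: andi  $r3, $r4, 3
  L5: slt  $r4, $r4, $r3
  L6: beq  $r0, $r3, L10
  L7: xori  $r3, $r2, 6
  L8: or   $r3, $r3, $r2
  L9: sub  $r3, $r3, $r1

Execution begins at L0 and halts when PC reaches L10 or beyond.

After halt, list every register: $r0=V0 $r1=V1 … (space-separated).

#0 xori  $r1, $r2, 7 ; 0/11/12/10/12
#1 add  $r4, $r0, $r2 ; 0/11/12/10/12
#2 slt  $r2, $r3, $r4 ; 0/11/1/10/12
#3 beq  $r4, $r1, L2 ; 0/11/1/10/12 ; →fallthru
#4 andi  $r3, $r4, 3 ; 0/11/1/0/12
#5 slt  $r4, $r4, $r3 ; 0/11/1/0/0
#6 beq  $r0, $r3, L10 ; 0/11/1/0/0 ; →target
#7 xori  $r3, $r2, 6 ; 0/11/1/7/0

$r0=0 $r1=11 $r2=1 $r3=7 $r4=0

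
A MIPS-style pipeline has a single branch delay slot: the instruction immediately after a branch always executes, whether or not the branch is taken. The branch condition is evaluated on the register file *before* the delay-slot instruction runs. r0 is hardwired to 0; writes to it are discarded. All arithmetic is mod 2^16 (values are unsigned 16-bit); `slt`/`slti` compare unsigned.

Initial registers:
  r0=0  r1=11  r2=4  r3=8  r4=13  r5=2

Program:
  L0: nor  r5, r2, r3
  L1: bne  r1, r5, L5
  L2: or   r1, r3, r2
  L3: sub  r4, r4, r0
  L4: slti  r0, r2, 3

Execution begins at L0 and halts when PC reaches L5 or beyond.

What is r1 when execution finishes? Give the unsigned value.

PC=0  nor  r5, r2, r3        | r0=0 r1=11 r2=4 r3=8 r4=13 r5=65523
PC=1  bne  r1, r5, L5        | r0=0 r1=11 r2=4 r3=8 r4=13 r5=65523  [TAKEN]
PC=2  or   r1, r3, r2        | r0=0 r1=12 r2=4 r3=8 r4=13 r5=65523

12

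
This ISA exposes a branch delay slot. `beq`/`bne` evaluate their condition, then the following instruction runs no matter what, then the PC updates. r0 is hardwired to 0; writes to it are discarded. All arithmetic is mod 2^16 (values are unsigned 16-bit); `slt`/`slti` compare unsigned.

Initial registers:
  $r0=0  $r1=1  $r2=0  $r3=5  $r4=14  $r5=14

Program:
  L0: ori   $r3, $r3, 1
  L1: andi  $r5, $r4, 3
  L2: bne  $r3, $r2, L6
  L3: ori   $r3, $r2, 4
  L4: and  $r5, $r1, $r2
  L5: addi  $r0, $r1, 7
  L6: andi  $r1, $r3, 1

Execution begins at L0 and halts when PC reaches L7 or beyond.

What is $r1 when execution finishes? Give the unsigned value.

  step pc=0: ori   $r3, $r3, 1  regs=(0,1,0,5,14,14)
  step pc=1: andi  $r5, $r4, 3  regs=(0,1,0,5,14,2)
  step pc=2: bne  $r3, $r2, L6  cond=T  regs=(0,1,0,5,14,2)
  step pc=3: ori   $r3, $r2, 4  regs=(0,1,0,4,14,2)
  step pc=6: andi  $r1, $r3, 1  regs=(0,0,0,4,14,2)

0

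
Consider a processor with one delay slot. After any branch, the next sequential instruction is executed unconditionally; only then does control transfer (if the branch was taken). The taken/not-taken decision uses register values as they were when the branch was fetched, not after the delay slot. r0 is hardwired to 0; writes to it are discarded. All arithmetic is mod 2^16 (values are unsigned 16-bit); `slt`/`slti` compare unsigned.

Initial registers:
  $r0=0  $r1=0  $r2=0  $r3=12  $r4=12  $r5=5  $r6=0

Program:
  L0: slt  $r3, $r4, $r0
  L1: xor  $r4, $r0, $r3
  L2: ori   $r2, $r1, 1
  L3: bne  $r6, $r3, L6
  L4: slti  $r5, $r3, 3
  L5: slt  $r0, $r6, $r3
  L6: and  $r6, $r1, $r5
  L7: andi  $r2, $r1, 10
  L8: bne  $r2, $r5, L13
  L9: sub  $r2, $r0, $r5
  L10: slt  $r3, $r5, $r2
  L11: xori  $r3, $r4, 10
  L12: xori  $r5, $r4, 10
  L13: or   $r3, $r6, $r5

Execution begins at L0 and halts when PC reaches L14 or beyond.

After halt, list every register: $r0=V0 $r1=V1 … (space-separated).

$r0=0 $r1=0 $r2=65535 $r3=1 $r4=0 $r5=1 $r6=0

  step pc=0: slt  $r3, $r4, $r0  regs=(0,0,0,0,12,5,0)
  step pc=1: xor  $r4, $r0, $r3  regs=(0,0,0,0,0,5,0)
  step pc=2: ori   $r2, $r1, 1  regs=(0,0,1,0,0,5,0)
  step pc=3: bne  $r6, $r3, L6  cond=F  regs=(0,0,1,0,0,5,0)
  step pc=4: slti  $r5, $r3, 3  regs=(0,0,1,0,0,1,0)
  step pc=5: slt  $r0, $r6, $r3  regs=(0,0,1,0,0,1,0)
  step pc=6: and  $r6, $r1, $r5  regs=(0,0,1,0,0,1,0)
  step pc=7: andi  $r2, $r1, 10  regs=(0,0,0,0,0,1,0)
  step pc=8: bne  $r2, $r5, L13  cond=T  regs=(0,0,0,0,0,1,0)
  step pc=9: sub  $r2, $r0, $r5  regs=(0,0,65535,0,0,1,0)
  step pc=13: or   $r3, $r6, $r5  regs=(0,0,65535,1,0,1,0)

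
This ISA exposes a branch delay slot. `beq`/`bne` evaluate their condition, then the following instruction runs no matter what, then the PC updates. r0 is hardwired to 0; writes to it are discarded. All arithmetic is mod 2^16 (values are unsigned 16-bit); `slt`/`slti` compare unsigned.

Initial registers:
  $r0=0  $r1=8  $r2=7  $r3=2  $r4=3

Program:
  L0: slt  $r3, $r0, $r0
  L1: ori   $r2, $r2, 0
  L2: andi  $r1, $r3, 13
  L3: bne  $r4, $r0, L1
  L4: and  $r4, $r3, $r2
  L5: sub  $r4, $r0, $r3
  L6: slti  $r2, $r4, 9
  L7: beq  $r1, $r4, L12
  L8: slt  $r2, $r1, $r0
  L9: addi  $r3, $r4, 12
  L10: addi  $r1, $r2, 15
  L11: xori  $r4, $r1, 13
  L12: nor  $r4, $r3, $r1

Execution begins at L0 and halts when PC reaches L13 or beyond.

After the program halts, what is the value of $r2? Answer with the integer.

  step pc=0: slt  $r3, $r0, $r0  regs=(0,8,7,0,3)
  step pc=1: ori   $r2, $r2, 0  regs=(0,8,7,0,3)
  step pc=2: andi  $r1, $r3, 13  regs=(0,0,7,0,3)
  step pc=3: bne  $r4, $r0, L1  cond=T  regs=(0,0,7,0,3)
  step pc=4: and  $r4, $r3, $r2  regs=(0,0,7,0,0)
  step pc=1: ori   $r2, $r2, 0  regs=(0,0,7,0,0)
  step pc=2: andi  $r1, $r3, 13  regs=(0,0,7,0,0)
  step pc=3: bne  $r4, $r0, L1  cond=F  regs=(0,0,7,0,0)
  step pc=4: and  $r4, $r3, $r2  regs=(0,0,7,0,0)
  step pc=5: sub  $r4, $r0, $r3  regs=(0,0,7,0,0)
  step pc=6: slti  $r2, $r4, 9  regs=(0,0,1,0,0)
  step pc=7: beq  $r1, $r4, L12  cond=T  regs=(0,0,1,0,0)
  step pc=8: slt  $r2, $r1, $r0  regs=(0,0,0,0,0)
  step pc=12: nor  $r4, $r3, $r1  regs=(0,0,0,0,65535)

0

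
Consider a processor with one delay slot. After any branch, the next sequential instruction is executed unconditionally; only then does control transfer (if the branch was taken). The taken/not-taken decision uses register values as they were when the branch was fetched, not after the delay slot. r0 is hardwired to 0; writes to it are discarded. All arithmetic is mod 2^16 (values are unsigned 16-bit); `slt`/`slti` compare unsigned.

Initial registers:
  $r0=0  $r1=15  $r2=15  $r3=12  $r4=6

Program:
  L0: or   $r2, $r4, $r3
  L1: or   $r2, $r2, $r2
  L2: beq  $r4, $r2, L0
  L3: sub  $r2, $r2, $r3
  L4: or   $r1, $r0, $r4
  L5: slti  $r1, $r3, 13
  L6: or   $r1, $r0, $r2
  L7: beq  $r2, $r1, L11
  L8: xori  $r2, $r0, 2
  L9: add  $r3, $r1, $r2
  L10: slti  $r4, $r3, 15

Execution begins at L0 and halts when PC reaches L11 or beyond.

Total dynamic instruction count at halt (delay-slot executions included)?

#0 or   $r2, $r4, $r3 ; 0/15/14/12/6
#1 or   $r2, $r2, $r2 ; 0/15/14/12/6
#2 beq  $r4, $r2, L0 ; 0/15/14/12/6 ; →fallthru
#3 sub  $r2, $r2, $r3 ; 0/15/2/12/6
#4 or   $r1, $r0, $r4 ; 0/6/2/12/6
#5 slti  $r1, $r3, 13 ; 0/1/2/12/6
#6 or   $r1, $r0, $r2 ; 0/2/2/12/6
#7 beq  $r2, $r1, L11 ; 0/2/2/12/6 ; →target
#8 xori  $r2, $r0, 2 ; 0/2/2/12/6

9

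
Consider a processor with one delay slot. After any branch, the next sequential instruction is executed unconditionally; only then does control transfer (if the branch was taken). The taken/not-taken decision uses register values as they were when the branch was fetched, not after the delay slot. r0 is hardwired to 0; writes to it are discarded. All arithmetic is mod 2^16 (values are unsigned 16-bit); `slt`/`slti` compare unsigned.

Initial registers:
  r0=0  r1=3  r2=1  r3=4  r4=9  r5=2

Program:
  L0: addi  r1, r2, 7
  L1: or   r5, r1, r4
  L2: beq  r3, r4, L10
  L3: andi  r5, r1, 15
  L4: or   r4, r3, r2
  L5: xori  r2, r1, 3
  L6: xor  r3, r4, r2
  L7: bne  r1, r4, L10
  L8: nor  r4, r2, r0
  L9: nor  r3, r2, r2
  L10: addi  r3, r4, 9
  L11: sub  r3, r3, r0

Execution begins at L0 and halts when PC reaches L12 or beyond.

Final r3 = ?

65533

  step pc=0: addi  r1, r2, 7  regs=(0,8,1,4,9,2)
  step pc=1: or   r5, r1, r4  regs=(0,8,1,4,9,9)
  step pc=2: beq  r3, r4, L10  cond=F  regs=(0,8,1,4,9,9)
  step pc=3: andi  r5, r1, 15  regs=(0,8,1,4,9,8)
  step pc=4: or   r4, r3, r2  regs=(0,8,1,4,5,8)
  step pc=5: xori  r2, r1, 3  regs=(0,8,11,4,5,8)
  step pc=6: xor  r3, r4, r2  regs=(0,8,11,14,5,8)
  step pc=7: bne  r1, r4, L10  cond=T  regs=(0,8,11,14,5,8)
  step pc=8: nor  r4, r2, r0  regs=(0,8,11,14,65524,8)
  step pc=10: addi  r3, r4, 9  regs=(0,8,11,65533,65524,8)
  step pc=11: sub  r3, r3, r0  regs=(0,8,11,65533,65524,8)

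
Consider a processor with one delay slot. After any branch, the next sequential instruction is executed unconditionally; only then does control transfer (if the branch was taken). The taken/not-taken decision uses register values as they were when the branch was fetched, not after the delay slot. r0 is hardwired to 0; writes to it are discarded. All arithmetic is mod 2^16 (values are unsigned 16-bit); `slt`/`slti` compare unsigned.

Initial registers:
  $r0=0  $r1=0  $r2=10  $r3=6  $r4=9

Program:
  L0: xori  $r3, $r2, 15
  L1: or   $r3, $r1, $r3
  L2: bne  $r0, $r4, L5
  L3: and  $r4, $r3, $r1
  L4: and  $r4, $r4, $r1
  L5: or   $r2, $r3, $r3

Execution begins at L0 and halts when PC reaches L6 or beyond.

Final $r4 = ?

PC=0  xori  $r3, $r2, 15     | $r0=0 $r1=0 $r2=10 $r3=5 $r4=9
PC=1  or   $r3, $r1, $r3     | $r0=0 $r1=0 $r2=10 $r3=5 $r4=9
PC=2  bne  $r0, $r4, L5      | $r0=0 $r1=0 $r2=10 $r3=5 $r4=9  [TAKEN]
PC=3  and  $r4, $r3, $r1     | $r0=0 $r1=0 $r2=10 $r3=5 $r4=0
PC=5  or   $r2, $r3, $r3     | $r0=0 $r1=0 $r2=5 $r3=5 $r4=0

0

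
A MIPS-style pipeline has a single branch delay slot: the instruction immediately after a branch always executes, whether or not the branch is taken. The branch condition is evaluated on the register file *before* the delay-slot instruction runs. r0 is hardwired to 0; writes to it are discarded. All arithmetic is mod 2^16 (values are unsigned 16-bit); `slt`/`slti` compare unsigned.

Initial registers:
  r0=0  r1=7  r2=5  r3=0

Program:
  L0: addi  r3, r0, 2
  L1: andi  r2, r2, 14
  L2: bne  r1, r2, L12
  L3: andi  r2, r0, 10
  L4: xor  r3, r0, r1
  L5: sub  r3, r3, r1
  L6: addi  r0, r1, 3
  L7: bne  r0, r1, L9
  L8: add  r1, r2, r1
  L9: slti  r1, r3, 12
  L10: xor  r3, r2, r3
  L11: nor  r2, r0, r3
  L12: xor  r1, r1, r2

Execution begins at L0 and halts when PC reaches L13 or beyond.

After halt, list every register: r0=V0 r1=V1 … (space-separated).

r0=0 r1=7 r2=0 r3=2

PC=0  addi  r3, r0, 2        | r0=0 r1=7 r2=5 r3=2
PC=1  andi  r2, r2, 14       | r0=0 r1=7 r2=4 r3=2
PC=2  bne  r1, r2, L12       | r0=0 r1=7 r2=4 r3=2  [TAKEN]
PC=3  andi  r2, r0, 10       | r0=0 r1=7 r2=0 r3=2
PC=12 xor  r1, r1, r2        | r0=0 r1=7 r2=0 r3=2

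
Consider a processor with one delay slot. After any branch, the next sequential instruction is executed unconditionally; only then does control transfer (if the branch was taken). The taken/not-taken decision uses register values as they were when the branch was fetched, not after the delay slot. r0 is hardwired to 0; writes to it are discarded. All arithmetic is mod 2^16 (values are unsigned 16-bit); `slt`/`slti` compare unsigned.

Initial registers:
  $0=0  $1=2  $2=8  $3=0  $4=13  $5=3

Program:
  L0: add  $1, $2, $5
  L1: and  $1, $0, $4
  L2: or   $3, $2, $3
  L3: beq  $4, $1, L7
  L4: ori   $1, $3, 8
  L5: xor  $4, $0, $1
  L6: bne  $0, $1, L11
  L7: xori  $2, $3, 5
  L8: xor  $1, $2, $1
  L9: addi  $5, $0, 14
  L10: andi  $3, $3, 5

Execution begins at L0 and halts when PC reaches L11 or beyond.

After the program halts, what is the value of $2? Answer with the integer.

[0] add  $1, $2, $5  →  {$0:0, $1:11, $2:8, $3:0, $4:13, $5:3}
[1] and  $1, $0, $4  →  {$0:0, $1:0, $2:8, $3:0, $4:13, $5:3}
[2] or   $3, $2, $3  →  {$0:0, $1:0, $2:8, $3:8, $4:13, $5:3}
[3] beq  $4, $1, L7  →  {$0:0, $1:0, $2:8, $3:8, $4:13, $5:3}  ⟨branch fallthrough⟩
[4] ori   $1, $3, 8  →  {$0:0, $1:8, $2:8, $3:8, $4:13, $5:3}
[5] xor  $4, $0, $1  →  {$0:0, $1:8, $2:8, $3:8, $4:8, $5:3}
[6] bne  $0, $1, L11  →  {$0:0, $1:8, $2:8, $3:8, $4:8, $5:3}  ⟨branch taken⟩
[7] xori  $2, $3, 5  →  {$0:0, $1:8, $2:13, $3:8, $4:8, $5:3}

13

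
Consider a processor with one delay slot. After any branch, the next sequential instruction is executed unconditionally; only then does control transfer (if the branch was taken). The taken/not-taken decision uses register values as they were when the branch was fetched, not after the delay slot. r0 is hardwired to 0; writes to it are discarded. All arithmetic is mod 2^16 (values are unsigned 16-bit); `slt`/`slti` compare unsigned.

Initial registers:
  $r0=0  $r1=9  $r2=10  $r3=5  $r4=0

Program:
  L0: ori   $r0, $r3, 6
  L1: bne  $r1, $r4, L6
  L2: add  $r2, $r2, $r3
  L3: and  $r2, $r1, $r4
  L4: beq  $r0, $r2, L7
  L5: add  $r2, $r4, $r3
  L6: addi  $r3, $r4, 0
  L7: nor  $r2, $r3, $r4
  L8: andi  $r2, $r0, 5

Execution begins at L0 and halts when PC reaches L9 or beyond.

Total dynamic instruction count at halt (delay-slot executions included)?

#0 ori   $r0, $r3, 6 ; 0/9/10/5/0
#1 bne  $r1, $r4, L6 ; 0/9/10/5/0 ; →target
#2 add  $r2, $r2, $r3 ; 0/9/15/5/0
#6 addi  $r3, $r4, 0 ; 0/9/15/0/0
#7 nor  $r2, $r3, $r4 ; 0/9/65535/0/0
#8 andi  $r2, $r0, 5 ; 0/9/0/0/0

6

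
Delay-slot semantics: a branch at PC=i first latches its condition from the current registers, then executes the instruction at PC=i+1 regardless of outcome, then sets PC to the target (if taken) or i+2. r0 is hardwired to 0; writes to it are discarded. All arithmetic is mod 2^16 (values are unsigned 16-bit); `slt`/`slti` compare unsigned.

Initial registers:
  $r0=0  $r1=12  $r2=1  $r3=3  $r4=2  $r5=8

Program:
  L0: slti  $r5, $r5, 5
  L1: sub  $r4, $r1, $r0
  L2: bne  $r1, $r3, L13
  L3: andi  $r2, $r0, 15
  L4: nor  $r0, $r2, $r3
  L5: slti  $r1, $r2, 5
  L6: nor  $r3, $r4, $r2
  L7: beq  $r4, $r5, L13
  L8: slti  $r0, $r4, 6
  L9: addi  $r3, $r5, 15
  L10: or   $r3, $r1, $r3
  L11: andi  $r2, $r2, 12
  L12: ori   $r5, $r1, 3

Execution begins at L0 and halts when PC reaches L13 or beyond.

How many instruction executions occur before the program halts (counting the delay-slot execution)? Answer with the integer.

4

[0] slti  $r5, $r5, 5  →  {$r0:0, $r1:12, $r2:1, $r3:3, $r4:2, $r5:0}
[1] sub  $r4, $r1, $r0  →  {$r0:0, $r1:12, $r2:1, $r3:3, $r4:12, $r5:0}
[2] bne  $r1, $r3, L13  →  {$r0:0, $r1:12, $r2:1, $r3:3, $r4:12, $r5:0}  ⟨branch taken⟩
[3] andi  $r2, $r0, 15  →  {$r0:0, $r1:12, $r2:0, $r3:3, $r4:12, $r5:0}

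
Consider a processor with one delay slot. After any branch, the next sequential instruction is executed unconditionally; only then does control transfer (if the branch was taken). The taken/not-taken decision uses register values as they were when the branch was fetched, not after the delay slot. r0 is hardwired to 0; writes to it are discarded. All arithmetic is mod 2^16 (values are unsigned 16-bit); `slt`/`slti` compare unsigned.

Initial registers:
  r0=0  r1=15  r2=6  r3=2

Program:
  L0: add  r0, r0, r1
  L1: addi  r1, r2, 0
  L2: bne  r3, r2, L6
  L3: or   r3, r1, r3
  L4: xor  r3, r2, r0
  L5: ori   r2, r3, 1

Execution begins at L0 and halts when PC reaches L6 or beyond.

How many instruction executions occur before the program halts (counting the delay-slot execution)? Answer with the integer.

PC=0  add  r0, r0, r1        | r0=0 r1=15 r2=6 r3=2
PC=1  addi  r1, r2, 0        | r0=0 r1=6 r2=6 r3=2
PC=2  bne  r3, r2, L6        | r0=0 r1=6 r2=6 r3=2  [TAKEN]
PC=3  or   r3, r1, r3        | r0=0 r1=6 r2=6 r3=6

4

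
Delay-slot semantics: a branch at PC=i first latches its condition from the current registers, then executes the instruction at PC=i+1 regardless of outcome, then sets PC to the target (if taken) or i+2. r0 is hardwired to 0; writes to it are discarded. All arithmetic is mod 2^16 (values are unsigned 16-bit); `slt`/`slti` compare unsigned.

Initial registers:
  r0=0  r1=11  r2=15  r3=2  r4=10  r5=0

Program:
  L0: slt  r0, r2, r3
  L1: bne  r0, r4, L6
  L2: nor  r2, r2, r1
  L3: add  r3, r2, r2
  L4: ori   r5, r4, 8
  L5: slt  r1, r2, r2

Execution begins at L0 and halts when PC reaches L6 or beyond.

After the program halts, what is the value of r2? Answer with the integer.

  step pc=0: slt  r0, r2, r3  regs=(0,11,15,2,10,0)
  step pc=1: bne  r0, r4, L6  cond=T  regs=(0,11,15,2,10,0)
  step pc=2: nor  r2, r2, r1  regs=(0,11,65520,2,10,0)

65520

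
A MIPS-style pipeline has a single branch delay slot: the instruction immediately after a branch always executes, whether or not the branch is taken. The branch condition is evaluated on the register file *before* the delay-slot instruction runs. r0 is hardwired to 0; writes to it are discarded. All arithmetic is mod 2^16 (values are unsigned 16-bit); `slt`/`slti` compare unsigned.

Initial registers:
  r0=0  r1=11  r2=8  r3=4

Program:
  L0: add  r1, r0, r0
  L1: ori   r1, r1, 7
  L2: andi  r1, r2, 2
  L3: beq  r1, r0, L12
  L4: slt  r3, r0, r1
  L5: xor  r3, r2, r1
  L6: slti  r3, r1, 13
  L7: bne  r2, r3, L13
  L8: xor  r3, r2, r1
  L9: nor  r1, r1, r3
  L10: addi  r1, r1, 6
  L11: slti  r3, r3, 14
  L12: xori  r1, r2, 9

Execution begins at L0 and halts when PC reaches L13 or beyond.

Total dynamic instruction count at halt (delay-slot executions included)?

6

PC=0  add  r1, r0, r0        | r0=0 r1=0 r2=8 r3=4
PC=1  ori   r1, r1, 7        | r0=0 r1=7 r2=8 r3=4
PC=2  andi  r1, r2, 2        | r0=0 r1=0 r2=8 r3=4
PC=3  beq  r1, r0, L12       | r0=0 r1=0 r2=8 r3=4  [TAKEN]
PC=4  slt  r3, r0, r1        | r0=0 r1=0 r2=8 r3=0
PC=12 xori  r1, r2, 9        | r0=0 r1=1 r2=8 r3=0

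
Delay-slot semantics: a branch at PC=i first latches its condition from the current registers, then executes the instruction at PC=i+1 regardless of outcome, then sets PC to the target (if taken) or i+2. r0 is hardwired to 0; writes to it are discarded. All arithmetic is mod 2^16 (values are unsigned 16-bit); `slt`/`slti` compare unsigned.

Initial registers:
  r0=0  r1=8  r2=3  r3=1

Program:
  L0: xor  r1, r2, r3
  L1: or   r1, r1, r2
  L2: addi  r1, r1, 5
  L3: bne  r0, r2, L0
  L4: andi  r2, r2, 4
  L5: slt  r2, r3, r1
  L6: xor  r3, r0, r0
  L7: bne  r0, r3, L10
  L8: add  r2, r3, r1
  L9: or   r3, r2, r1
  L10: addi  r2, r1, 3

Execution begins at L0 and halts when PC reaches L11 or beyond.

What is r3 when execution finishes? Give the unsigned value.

6

[0] xor  r1, r2, r3  →  {r0:0, r1:2, r2:3, r3:1}
[1] or   r1, r1, r2  →  {r0:0, r1:3, r2:3, r3:1}
[2] addi  r1, r1, 5  →  {r0:0, r1:8, r2:3, r3:1}
[3] bne  r0, r2, L0  →  {r0:0, r1:8, r2:3, r3:1}  ⟨branch taken⟩
[4] andi  r2, r2, 4  →  {r0:0, r1:8, r2:0, r3:1}
[0] xor  r1, r2, r3  →  {r0:0, r1:1, r2:0, r3:1}
[1] or   r1, r1, r2  →  {r0:0, r1:1, r2:0, r3:1}
[2] addi  r1, r1, 5  →  {r0:0, r1:6, r2:0, r3:1}
[3] bne  r0, r2, L0  →  {r0:0, r1:6, r2:0, r3:1}  ⟨branch fallthrough⟩
[4] andi  r2, r2, 4  →  {r0:0, r1:6, r2:0, r3:1}
[5] slt  r2, r3, r1  →  {r0:0, r1:6, r2:1, r3:1}
[6] xor  r3, r0, r0  →  {r0:0, r1:6, r2:1, r3:0}
[7] bne  r0, r3, L10  →  {r0:0, r1:6, r2:1, r3:0}  ⟨branch fallthrough⟩
[8] add  r2, r3, r1  →  {r0:0, r1:6, r2:6, r3:0}
[9] or   r3, r2, r1  →  {r0:0, r1:6, r2:6, r3:6}
[10] addi  r2, r1, 3  →  {r0:0, r1:6, r2:9, r3:6}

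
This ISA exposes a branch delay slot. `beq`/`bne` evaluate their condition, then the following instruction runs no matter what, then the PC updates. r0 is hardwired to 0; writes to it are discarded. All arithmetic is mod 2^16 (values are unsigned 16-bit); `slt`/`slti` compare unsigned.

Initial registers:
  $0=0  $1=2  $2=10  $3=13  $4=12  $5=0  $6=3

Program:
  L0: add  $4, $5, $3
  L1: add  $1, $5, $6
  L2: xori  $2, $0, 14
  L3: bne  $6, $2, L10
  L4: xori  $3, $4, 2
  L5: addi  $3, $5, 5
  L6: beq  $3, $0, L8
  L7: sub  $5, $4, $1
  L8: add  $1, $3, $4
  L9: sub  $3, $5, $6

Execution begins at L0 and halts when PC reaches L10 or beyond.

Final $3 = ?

  step pc=0: add  $4, $5, $3  regs=(0,2,10,13,13,0,3)
  step pc=1: add  $1, $5, $6  regs=(0,3,10,13,13,0,3)
  step pc=2: xori  $2, $0, 14  regs=(0,3,14,13,13,0,3)
  step pc=3: bne  $6, $2, L10  cond=T  regs=(0,3,14,13,13,0,3)
  step pc=4: xori  $3, $4, 2  regs=(0,3,14,15,13,0,3)

15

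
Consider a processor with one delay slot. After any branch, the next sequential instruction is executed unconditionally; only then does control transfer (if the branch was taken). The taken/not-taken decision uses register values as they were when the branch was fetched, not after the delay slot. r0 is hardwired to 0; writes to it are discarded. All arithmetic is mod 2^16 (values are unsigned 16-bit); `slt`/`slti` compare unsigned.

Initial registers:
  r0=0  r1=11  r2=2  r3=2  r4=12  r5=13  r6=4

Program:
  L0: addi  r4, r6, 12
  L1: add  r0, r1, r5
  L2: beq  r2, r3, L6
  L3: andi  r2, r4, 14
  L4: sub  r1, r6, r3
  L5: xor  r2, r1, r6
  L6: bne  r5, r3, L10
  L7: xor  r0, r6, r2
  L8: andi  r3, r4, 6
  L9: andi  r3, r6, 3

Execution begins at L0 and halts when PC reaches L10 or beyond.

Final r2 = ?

0

#0 addi  r4, r6, 12 ; 0/11/2/2/16/13/4
#1 add  r0, r1, r5 ; 0/11/2/2/16/13/4
#2 beq  r2, r3, L6 ; 0/11/2/2/16/13/4 ; →target
#3 andi  r2, r4, 14 ; 0/11/0/2/16/13/4
#6 bne  r5, r3, L10 ; 0/11/0/2/16/13/4 ; →target
#7 xor  r0, r6, r2 ; 0/11/0/2/16/13/4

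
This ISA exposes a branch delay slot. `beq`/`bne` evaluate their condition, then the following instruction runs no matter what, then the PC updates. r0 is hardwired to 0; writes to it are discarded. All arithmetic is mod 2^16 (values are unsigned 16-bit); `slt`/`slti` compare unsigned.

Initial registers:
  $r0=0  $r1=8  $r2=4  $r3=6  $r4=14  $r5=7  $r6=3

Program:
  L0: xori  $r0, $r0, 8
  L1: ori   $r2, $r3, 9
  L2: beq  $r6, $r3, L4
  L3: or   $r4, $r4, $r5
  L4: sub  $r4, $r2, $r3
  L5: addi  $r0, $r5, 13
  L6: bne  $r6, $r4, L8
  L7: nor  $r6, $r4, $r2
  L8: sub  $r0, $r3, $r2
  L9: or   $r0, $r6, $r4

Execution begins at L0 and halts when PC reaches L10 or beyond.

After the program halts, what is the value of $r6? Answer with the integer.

65520

  step pc=0: xori  $r0, $r0, 8  regs=(0,8,4,6,14,7,3)
  step pc=1: ori   $r2, $r3, 9  regs=(0,8,15,6,14,7,3)
  step pc=2: beq  $r6, $r3, L4  cond=F  regs=(0,8,15,6,14,7,3)
  step pc=3: or   $r4, $r4, $r5  regs=(0,8,15,6,15,7,3)
  step pc=4: sub  $r4, $r2, $r3  regs=(0,8,15,6,9,7,3)
  step pc=5: addi  $r0, $r5, 13  regs=(0,8,15,6,9,7,3)
  step pc=6: bne  $r6, $r4, L8  cond=T  regs=(0,8,15,6,9,7,3)
  step pc=7: nor  $r6, $r4, $r2  regs=(0,8,15,6,9,7,65520)
  step pc=8: sub  $r0, $r3, $r2  regs=(0,8,15,6,9,7,65520)
  step pc=9: or   $r0, $r6, $r4  regs=(0,8,15,6,9,7,65520)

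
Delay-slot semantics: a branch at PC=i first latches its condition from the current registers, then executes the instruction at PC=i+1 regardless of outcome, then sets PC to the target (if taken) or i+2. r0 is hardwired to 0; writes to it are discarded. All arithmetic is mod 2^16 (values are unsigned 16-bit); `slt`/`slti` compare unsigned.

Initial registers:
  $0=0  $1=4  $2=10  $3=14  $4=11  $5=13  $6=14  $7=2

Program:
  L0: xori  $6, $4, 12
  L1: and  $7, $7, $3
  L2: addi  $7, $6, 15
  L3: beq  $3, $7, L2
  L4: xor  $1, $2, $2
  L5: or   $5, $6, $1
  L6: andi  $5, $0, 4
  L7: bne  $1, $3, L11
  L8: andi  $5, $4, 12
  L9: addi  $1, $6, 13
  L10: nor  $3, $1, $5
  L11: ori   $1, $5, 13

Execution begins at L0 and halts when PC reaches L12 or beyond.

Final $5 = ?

8

[0] xori  $6, $4, 12  →  {$0:0, $1:4, $2:10, $3:14, $4:11, $5:13, $6:7, $7:2}
[1] and  $7, $7, $3  →  {$0:0, $1:4, $2:10, $3:14, $4:11, $5:13, $6:7, $7:2}
[2] addi  $7, $6, 15  →  {$0:0, $1:4, $2:10, $3:14, $4:11, $5:13, $6:7, $7:22}
[3] beq  $3, $7, L2  →  {$0:0, $1:4, $2:10, $3:14, $4:11, $5:13, $6:7, $7:22}  ⟨branch fallthrough⟩
[4] xor  $1, $2, $2  →  {$0:0, $1:0, $2:10, $3:14, $4:11, $5:13, $6:7, $7:22}
[5] or   $5, $6, $1  →  {$0:0, $1:0, $2:10, $3:14, $4:11, $5:7, $6:7, $7:22}
[6] andi  $5, $0, 4  →  {$0:0, $1:0, $2:10, $3:14, $4:11, $5:0, $6:7, $7:22}
[7] bne  $1, $3, L11  →  {$0:0, $1:0, $2:10, $3:14, $4:11, $5:0, $6:7, $7:22}  ⟨branch taken⟩
[8] andi  $5, $4, 12  →  {$0:0, $1:0, $2:10, $3:14, $4:11, $5:8, $6:7, $7:22}
[11] ori   $1, $5, 13  →  {$0:0, $1:13, $2:10, $3:14, $4:11, $5:8, $6:7, $7:22}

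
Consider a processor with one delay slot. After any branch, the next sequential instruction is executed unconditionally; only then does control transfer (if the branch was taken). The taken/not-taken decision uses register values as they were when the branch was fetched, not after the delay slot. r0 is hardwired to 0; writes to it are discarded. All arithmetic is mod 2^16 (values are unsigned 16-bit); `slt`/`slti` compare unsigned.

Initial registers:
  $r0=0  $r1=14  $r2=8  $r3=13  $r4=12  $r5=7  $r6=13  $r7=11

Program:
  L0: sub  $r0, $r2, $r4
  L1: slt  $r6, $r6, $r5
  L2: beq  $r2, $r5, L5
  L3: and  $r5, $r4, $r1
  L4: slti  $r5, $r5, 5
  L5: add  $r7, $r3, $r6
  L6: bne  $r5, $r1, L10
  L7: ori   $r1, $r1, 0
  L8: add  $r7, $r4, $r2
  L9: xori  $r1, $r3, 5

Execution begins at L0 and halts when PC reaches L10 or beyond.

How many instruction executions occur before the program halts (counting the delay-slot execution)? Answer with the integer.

8

PC=0  sub  $r0, $r2, $r4     | $r0=0 $r1=14 $r2=8 $r3=13 $r4=12 $r5=7 $r6=13 $r7=11
PC=1  slt  $r6, $r6, $r5     | $r0=0 $r1=14 $r2=8 $r3=13 $r4=12 $r5=7 $r6=0 $r7=11
PC=2  beq  $r2, $r5, L5      | $r0=0 $r1=14 $r2=8 $r3=13 $r4=12 $r5=7 $r6=0 $r7=11  [not taken]
PC=3  and  $r5, $r4, $r1     | $r0=0 $r1=14 $r2=8 $r3=13 $r4=12 $r5=12 $r6=0 $r7=11
PC=4  slti  $r5, $r5, 5      | $r0=0 $r1=14 $r2=8 $r3=13 $r4=12 $r5=0 $r6=0 $r7=11
PC=5  add  $r7, $r3, $r6     | $r0=0 $r1=14 $r2=8 $r3=13 $r4=12 $r5=0 $r6=0 $r7=13
PC=6  bne  $r5, $r1, L10     | $r0=0 $r1=14 $r2=8 $r3=13 $r4=12 $r5=0 $r6=0 $r7=13  [TAKEN]
PC=7  ori   $r1, $r1, 0      | $r0=0 $r1=14 $r2=8 $r3=13 $r4=12 $r5=0 $r6=0 $r7=13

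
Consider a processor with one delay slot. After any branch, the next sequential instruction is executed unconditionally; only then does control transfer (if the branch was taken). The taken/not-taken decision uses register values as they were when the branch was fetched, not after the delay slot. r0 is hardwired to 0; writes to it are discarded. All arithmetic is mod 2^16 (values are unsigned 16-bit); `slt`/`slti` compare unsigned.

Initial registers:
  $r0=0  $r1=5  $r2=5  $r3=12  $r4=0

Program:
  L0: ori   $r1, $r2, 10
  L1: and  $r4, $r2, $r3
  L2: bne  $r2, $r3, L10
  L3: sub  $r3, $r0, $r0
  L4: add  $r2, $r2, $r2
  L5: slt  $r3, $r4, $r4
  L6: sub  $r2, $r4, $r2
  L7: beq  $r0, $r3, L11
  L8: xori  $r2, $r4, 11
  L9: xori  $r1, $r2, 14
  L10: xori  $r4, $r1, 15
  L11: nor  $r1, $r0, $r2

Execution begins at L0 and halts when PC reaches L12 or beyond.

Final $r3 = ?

0

#0 ori   $r1, $r2, 10 ; 0/15/5/12/0
#1 and  $r4, $r2, $r3 ; 0/15/5/12/4
#2 bne  $r2, $r3, L10 ; 0/15/5/12/4 ; →target
#3 sub  $r3, $r0, $r0 ; 0/15/5/0/4
#10 xori  $r4, $r1, 15 ; 0/15/5/0/0
#11 nor  $r1, $r0, $r2 ; 0/65530/5/0/0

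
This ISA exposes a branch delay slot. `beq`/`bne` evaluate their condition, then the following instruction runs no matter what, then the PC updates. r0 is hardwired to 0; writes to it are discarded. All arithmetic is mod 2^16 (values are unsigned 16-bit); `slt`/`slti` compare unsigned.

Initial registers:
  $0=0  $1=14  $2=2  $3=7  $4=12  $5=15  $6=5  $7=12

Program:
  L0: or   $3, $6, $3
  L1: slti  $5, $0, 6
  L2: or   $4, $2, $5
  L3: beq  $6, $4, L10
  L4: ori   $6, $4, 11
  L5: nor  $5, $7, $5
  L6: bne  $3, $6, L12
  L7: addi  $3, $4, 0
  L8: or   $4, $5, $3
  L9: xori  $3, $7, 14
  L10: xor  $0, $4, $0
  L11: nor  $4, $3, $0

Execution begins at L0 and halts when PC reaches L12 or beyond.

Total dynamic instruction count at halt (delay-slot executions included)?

#0 or   $3, $6, $3 ; 0/14/2/7/12/15/5/12
#1 slti  $5, $0, 6 ; 0/14/2/7/12/1/5/12
#2 or   $4, $2, $5 ; 0/14/2/7/3/1/5/12
#3 beq  $6, $4, L10 ; 0/14/2/7/3/1/5/12 ; →fallthru
#4 ori   $6, $4, 11 ; 0/14/2/7/3/1/11/12
#5 nor  $5, $7, $5 ; 0/14/2/7/3/65522/11/12
#6 bne  $3, $6, L12 ; 0/14/2/7/3/65522/11/12 ; →target
#7 addi  $3, $4, 0 ; 0/14/2/3/3/65522/11/12

8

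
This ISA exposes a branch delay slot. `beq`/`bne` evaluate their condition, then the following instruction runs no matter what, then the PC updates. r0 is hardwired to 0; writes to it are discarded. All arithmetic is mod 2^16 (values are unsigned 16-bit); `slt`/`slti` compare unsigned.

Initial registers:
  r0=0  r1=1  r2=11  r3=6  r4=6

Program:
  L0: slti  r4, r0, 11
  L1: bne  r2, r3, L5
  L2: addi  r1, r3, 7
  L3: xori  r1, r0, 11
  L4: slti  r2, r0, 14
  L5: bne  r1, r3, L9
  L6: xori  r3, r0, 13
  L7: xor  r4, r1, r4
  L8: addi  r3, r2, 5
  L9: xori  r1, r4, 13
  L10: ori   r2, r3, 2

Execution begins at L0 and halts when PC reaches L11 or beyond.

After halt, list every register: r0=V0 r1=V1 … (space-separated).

r0=0 r1=12 r2=15 r3=13 r4=1

#0 slti  r4, r0, 11 ; 0/1/11/6/1
#1 bne  r2, r3, L5 ; 0/1/11/6/1 ; →target
#2 addi  r1, r3, 7 ; 0/13/11/6/1
#5 bne  r1, r3, L9 ; 0/13/11/6/1 ; →target
#6 xori  r3, r0, 13 ; 0/13/11/13/1
#9 xori  r1, r4, 13 ; 0/12/11/13/1
#10 ori   r2, r3, 2 ; 0/12/15/13/1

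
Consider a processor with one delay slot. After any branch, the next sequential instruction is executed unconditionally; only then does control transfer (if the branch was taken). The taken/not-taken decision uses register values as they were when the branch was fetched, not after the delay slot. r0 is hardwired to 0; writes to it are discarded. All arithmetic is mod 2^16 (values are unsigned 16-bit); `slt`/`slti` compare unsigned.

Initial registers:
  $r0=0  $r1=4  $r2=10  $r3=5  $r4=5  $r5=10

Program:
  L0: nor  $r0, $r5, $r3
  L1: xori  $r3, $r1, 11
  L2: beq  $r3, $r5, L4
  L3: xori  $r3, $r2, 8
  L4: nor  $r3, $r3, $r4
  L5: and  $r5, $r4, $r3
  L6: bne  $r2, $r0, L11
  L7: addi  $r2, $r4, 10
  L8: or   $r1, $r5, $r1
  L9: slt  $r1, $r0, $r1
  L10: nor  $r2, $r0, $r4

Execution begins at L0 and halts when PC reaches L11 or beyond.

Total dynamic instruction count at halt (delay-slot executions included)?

8

PC=0  nor  $r0, $r5, $r3     | $r0=0 $r1=4 $r2=10 $r3=5 $r4=5 $r5=10
PC=1  xori  $r3, $r1, 11     | $r0=0 $r1=4 $r2=10 $r3=15 $r4=5 $r5=10
PC=2  beq  $r3, $r5, L4      | $r0=0 $r1=4 $r2=10 $r3=15 $r4=5 $r5=10  [not taken]
PC=3  xori  $r3, $r2, 8      | $r0=0 $r1=4 $r2=10 $r3=2 $r4=5 $r5=10
PC=4  nor  $r3, $r3, $r4     | $r0=0 $r1=4 $r2=10 $r3=65528 $r4=5 $r5=10
PC=5  and  $r5, $r4, $r3     | $r0=0 $r1=4 $r2=10 $r3=65528 $r4=5 $r5=0
PC=6  bne  $r2, $r0, L11     | $r0=0 $r1=4 $r2=10 $r3=65528 $r4=5 $r5=0  [TAKEN]
PC=7  addi  $r2, $r4, 10     | $r0=0 $r1=4 $r2=15 $r3=65528 $r4=5 $r5=0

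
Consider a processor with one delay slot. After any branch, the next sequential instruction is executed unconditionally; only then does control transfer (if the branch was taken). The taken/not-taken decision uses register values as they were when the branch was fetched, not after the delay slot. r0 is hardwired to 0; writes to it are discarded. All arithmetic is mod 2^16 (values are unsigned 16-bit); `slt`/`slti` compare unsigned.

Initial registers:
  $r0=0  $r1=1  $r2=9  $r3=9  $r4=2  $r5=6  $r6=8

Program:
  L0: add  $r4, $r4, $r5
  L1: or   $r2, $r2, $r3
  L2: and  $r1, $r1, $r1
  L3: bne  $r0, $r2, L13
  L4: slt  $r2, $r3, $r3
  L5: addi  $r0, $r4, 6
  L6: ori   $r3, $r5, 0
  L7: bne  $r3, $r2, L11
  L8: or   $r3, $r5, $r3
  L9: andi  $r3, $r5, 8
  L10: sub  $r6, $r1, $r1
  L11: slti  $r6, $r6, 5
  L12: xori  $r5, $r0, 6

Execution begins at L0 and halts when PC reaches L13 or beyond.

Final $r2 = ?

0

PC=0  add  $r4, $r4, $r5     | $r0=0 $r1=1 $r2=9 $r3=9 $r4=8 $r5=6 $r6=8
PC=1  or   $r2, $r2, $r3     | $r0=0 $r1=1 $r2=9 $r3=9 $r4=8 $r5=6 $r6=8
PC=2  and  $r1, $r1, $r1     | $r0=0 $r1=1 $r2=9 $r3=9 $r4=8 $r5=6 $r6=8
PC=3  bne  $r0, $r2, L13     | $r0=0 $r1=1 $r2=9 $r3=9 $r4=8 $r5=6 $r6=8  [TAKEN]
PC=4  slt  $r2, $r3, $r3     | $r0=0 $r1=1 $r2=0 $r3=9 $r4=8 $r5=6 $r6=8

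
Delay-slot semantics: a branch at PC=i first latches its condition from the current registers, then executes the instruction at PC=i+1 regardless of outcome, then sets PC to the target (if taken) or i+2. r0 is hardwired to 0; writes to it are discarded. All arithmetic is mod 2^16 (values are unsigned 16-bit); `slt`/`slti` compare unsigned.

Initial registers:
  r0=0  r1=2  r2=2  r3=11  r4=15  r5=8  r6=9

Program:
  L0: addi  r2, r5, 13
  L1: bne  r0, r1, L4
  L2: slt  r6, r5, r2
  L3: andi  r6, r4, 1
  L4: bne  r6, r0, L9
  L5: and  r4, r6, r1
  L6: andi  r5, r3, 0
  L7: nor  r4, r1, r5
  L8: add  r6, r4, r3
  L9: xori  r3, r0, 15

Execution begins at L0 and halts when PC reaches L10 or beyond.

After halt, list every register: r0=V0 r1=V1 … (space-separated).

r0=0 r1=2 r2=21 r3=15 r4=0 r5=8 r6=1

  step pc=0: addi  r2, r5, 13  regs=(0,2,21,11,15,8,9)
  step pc=1: bne  r0, r1, L4  cond=T  regs=(0,2,21,11,15,8,9)
  step pc=2: slt  r6, r5, r2  regs=(0,2,21,11,15,8,1)
  step pc=4: bne  r6, r0, L9  cond=T  regs=(0,2,21,11,15,8,1)
  step pc=5: and  r4, r6, r1  regs=(0,2,21,11,0,8,1)
  step pc=9: xori  r3, r0, 15  regs=(0,2,21,15,0,8,1)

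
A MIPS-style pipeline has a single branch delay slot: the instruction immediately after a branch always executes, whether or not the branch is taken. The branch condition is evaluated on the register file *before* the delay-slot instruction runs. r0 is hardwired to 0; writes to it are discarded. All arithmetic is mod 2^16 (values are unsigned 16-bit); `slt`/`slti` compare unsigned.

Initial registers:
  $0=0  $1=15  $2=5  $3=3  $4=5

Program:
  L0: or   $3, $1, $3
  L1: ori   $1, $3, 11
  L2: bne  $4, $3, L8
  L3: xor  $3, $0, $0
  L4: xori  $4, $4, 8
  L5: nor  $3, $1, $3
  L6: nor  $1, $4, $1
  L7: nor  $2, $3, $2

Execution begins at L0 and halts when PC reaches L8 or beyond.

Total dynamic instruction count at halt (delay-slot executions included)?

[0] or   $3, $1, $3  →  {$0:0, $1:15, $2:5, $3:15, $4:5}
[1] ori   $1, $3, 11  →  {$0:0, $1:15, $2:5, $3:15, $4:5}
[2] bne  $4, $3, L8  →  {$0:0, $1:15, $2:5, $3:15, $4:5}  ⟨branch taken⟩
[3] xor  $3, $0, $0  →  {$0:0, $1:15, $2:5, $3:0, $4:5}

4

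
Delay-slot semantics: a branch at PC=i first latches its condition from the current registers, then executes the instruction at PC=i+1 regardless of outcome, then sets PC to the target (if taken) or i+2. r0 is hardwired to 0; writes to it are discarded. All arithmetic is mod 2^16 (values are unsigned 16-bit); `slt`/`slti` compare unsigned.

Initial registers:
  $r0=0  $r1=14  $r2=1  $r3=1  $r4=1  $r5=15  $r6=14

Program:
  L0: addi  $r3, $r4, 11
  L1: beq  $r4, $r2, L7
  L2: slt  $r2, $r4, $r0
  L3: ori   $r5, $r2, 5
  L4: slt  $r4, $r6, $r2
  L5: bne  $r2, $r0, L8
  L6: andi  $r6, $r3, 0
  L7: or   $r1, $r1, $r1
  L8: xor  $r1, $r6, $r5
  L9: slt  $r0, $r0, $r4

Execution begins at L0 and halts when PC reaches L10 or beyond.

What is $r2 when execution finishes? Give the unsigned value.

PC=0  addi  $r3, $r4, 11     | $r0=0 $r1=14 $r2=1 $r3=12 $r4=1 $r5=15 $r6=14
PC=1  beq  $r4, $r2, L7      | $r0=0 $r1=14 $r2=1 $r3=12 $r4=1 $r5=15 $r6=14  [TAKEN]
PC=2  slt  $r2, $r4, $r0     | $r0=0 $r1=14 $r2=0 $r3=12 $r4=1 $r5=15 $r6=14
PC=7  or   $r1, $r1, $r1     | $r0=0 $r1=14 $r2=0 $r3=12 $r4=1 $r5=15 $r6=14
PC=8  xor  $r1, $r6, $r5     | $r0=0 $r1=1 $r2=0 $r3=12 $r4=1 $r5=15 $r6=14
PC=9  slt  $r0, $r0, $r4     | $r0=0 $r1=1 $r2=0 $r3=12 $r4=1 $r5=15 $r6=14

0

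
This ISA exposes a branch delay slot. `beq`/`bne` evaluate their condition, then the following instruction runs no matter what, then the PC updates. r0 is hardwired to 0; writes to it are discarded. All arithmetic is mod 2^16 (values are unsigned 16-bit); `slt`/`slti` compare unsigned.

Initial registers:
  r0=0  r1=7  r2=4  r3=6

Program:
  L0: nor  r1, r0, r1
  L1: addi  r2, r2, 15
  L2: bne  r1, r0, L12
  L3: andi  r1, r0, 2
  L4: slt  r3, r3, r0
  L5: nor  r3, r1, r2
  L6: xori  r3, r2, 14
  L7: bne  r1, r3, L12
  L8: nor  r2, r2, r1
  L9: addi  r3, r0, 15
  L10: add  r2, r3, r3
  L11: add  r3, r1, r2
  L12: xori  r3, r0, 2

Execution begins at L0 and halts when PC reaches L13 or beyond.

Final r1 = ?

0

[0] nor  r1, r0, r1  →  {r0:0, r1:65528, r2:4, r3:6}
[1] addi  r2, r2, 15  →  {r0:0, r1:65528, r2:19, r3:6}
[2] bne  r1, r0, L12  →  {r0:0, r1:65528, r2:19, r3:6}  ⟨branch taken⟩
[3] andi  r1, r0, 2  →  {r0:0, r1:0, r2:19, r3:6}
[12] xori  r3, r0, 2  →  {r0:0, r1:0, r2:19, r3:2}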